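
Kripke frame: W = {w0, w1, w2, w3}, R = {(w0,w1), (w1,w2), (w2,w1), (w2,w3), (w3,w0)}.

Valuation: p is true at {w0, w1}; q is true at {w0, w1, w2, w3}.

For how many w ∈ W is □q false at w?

0

w0: successors {w1}; q there: w1:T. ✓
w1: successors {w2}; q there: w2:T. ✓
w2: successors {w1, w3}; q there: w1:T, w3:T. ✓
w3: successors {w0}; q there: w0:T. ✓
Satisfying worlds: {w0, w1, w2, w3}.
So □q fails at the other 0 worlds.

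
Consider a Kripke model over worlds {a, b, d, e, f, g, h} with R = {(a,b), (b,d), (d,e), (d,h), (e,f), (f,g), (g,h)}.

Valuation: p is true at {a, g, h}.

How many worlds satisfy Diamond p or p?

a: Diamond p is F, p is T. ✓
b: Diamond p is F, p is F. ✗
d: Diamond p is T, p is F. ✓
e: Diamond p is F, p is F. ✗
f: Diamond p is T, p is F. ✓
g: Diamond p is T, p is T. ✓
h: Diamond p is F, p is T. ✓
Satisfying worlds: {a, d, f, g, h}.

5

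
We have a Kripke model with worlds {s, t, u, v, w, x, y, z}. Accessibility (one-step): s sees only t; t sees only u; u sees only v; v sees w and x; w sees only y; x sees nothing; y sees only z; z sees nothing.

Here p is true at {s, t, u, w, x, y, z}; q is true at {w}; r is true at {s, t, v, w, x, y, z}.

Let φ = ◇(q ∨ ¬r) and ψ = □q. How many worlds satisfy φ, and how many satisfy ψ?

2 and 2

For ◇(q ∨ ¬r):
s: successors {t}; q ∨ ¬r there: t:F. ✗
t: successors {u}; q ∨ ¬r there: u:T. ✓
u: successors {v}; q ∨ ¬r there: v:F. ✗
v: successors {w, x}; q ∨ ¬r there: w:T, x:F. ✓
w: successors {y}; q ∨ ¬r there: y:F. ✗
x: no successors, so ◇(q ∨ ¬r) fails. ✗
y: successors {z}; q ∨ ¬r there: z:F. ✗
z: no successors, so ◇(q ∨ ¬r) fails. ✗
— 2 worlds.
For □q:
s: successors {t}; q there: t:F. ✗
t: successors {u}; q there: u:F. ✗
u: successors {v}; q there: v:F. ✗
v: successors {w, x}; q there: w:T, x:F. ✗
w: successors {y}; q there: y:F. ✗
x: no successors, so □q holds vacuously. ✓
y: successors {z}; q there: z:F. ✗
z: no successors, so □q holds vacuously. ✓
— 2 worlds.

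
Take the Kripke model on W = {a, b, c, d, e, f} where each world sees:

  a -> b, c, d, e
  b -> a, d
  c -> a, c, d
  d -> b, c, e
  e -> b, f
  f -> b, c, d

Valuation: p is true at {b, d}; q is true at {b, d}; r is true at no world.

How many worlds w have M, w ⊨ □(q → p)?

a: successors {b, c, d, e}; q → p there: b:T, c:T, d:T, e:T. ✓
b: successors {a, d}; q → p there: a:T, d:T. ✓
c: successors {a, c, d}; q → p there: a:T, c:T, d:T. ✓
d: successors {b, c, e}; q → p there: b:T, c:T, e:T. ✓
e: successors {b, f}; q → p there: b:T, f:T. ✓
f: successors {b, c, d}; q → p there: b:T, c:T, d:T. ✓
Satisfying worlds: {a, b, c, d, e, f}.

6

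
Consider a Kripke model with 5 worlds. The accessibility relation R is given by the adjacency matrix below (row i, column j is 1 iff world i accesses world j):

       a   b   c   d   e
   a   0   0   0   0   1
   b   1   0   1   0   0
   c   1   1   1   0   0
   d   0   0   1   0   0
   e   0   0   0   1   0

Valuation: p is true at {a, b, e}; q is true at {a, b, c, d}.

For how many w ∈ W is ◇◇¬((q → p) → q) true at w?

a: successors {e}; ◇¬((q → p) → q) there: e:F. ✗
b: successors {a, c}; ◇¬((q → p) → q) there: a:T, c:F. ✓
c: successors {a, b, c}; ◇¬((q → p) → q) there: a:T, b:F, c:F. ✓
d: successors {c}; ◇¬((q → p) → q) there: c:F. ✗
e: successors {d}; ◇¬((q → p) → q) there: d:F. ✗
Satisfying worlds: {b, c}.

2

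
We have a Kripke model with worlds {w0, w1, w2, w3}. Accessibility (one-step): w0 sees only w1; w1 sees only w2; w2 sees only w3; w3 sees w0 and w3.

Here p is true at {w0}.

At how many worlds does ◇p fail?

3

w0: successors {w1}; p there: w1:F. ✗
w1: successors {w2}; p there: w2:F. ✗
w2: successors {w3}; p there: w3:F. ✗
w3: successors {w0, w3}; p there: w0:T, w3:F. ✓
Satisfying worlds: {w3}.
So ◇p fails at the other 3 worlds.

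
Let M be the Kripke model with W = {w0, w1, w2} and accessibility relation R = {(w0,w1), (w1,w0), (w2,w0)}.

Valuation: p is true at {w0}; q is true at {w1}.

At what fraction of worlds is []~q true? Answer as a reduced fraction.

w0: successors {w1}; ~q there: w1:F. ✗
w1: successors {w0}; ~q there: w0:T. ✓
w2: successors {w0}; ~q there: w0:T. ✓
That's 2 of 3 worlds, so 2/3.

2/3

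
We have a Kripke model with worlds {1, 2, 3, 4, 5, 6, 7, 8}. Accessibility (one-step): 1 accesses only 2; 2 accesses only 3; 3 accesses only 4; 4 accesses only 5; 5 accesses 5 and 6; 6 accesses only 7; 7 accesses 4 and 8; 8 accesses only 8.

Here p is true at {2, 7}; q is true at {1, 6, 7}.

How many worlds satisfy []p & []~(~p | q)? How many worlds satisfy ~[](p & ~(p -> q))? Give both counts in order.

1 and 7

For []p & []~(~p | q):
1: []p is T, []~(~p | q) is T. ✓
2: []p is F, []~(~p | q) is F. ✗
3: []p is F, []~(~p | q) is F. ✗
4: []p is F, []~(~p | q) is F. ✗
5: []p is F, []~(~p | q) is F. ✗
6: []p is T, []~(~p | q) is F. ✗
7: []p is F, []~(~p | q) is F. ✗
8: []p is F, []~(~p | q) is F. ✗
— 1 world.
For ~[](p & ~(p -> q)):
1: [](p & ~(p -> q)) is T. ✗
2: [](p & ~(p -> q)) is F. ✓
3: [](p & ~(p -> q)) is F. ✓
4: [](p & ~(p -> q)) is F. ✓
5: [](p & ~(p -> q)) is F. ✓
6: [](p & ~(p -> q)) is F. ✓
7: [](p & ~(p -> q)) is F. ✓
8: [](p & ~(p -> q)) is F. ✓
— 7 worlds.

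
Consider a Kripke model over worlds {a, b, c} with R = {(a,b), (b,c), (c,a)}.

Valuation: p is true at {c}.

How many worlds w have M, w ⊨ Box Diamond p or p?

2

a: Box Diamond p is T, p is F. ✓
b: Box Diamond p is F, p is F. ✗
c: Box Diamond p is F, p is T. ✓
Satisfying worlds: {a, c}.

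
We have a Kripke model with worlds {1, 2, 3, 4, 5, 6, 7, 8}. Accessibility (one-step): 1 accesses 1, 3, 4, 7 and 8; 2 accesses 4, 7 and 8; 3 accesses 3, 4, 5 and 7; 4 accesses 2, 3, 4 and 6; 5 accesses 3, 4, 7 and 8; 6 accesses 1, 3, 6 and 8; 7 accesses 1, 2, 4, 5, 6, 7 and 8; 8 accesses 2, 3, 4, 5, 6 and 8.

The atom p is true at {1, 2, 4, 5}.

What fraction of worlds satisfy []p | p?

1: []p is F, p is T. ✓
2: []p is F, p is T. ✓
3: []p is F, p is F. ✗
4: []p is F, p is T. ✓
5: []p is F, p is T. ✓
6: []p is F, p is F. ✗
7: []p is F, p is F. ✗
8: []p is F, p is F. ✗
That's 4 of 8 worlds, so 4/8 = 1/2.

1/2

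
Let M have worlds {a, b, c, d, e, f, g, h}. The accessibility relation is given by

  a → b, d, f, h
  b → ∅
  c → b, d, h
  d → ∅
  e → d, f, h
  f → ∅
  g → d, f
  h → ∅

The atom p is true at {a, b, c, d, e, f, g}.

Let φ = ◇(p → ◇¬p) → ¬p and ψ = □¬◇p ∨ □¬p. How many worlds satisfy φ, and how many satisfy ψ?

5 and 8

For ◇(p → ◇¬p) → ¬p:
a: ◇(p → ◇¬p) is T, ¬p is F. ✗
b: ◇(p → ◇¬p) is F, ¬p is F. ✓
c: ◇(p → ◇¬p) is T, ¬p is F. ✗
d: ◇(p → ◇¬p) is F, ¬p is F. ✓
e: ◇(p → ◇¬p) is T, ¬p is F. ✗
f: ◇(p → ◇¬p) is F, ¬p is F. ✓
g: ◇(p → ◇¬p) is F, ¬p is F. ✓
h: ◇(p → ◇¬p) is F, ¬p is T. ✓
— 5 worlds.
For □¬◇p ∨ □¬p:
a: □¬◇p is T, □¬p is F. ✓
b: □¬◇p is T, □¬p is T. ✓
c: □¬◇p is T, □¬p is F. ✓
d: □¬◇p is T, □¬p is T. ✓
e: □¬◇p is T, □¬p is F. ✓
f: □¬◇p is T, □¬p is T. ✓
g: □¬◇p is T, □¬p is F. ✓
h: □¬◇p is T, □¬p is T. ✓
— 8 worlds.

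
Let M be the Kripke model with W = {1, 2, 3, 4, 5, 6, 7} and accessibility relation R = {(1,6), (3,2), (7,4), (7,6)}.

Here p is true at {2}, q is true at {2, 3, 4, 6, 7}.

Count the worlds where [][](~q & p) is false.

1: successors {6}; [](~q & p) there: 6:T. ✓
2: no successors, so [][](~q & p) holds vacuously. ✓
3: successors {2}; [](~q & p) there: 2:T. ✓
4: no successors, so [][](~q & p) holds vacuously. ✓
5: no successors, so [][](~q & p) holds vacuously. ✓
6: no successors, so [][](~q & p) holds vacuously. ✓
7: successors {4, 6}; [](~q & p) there: 4:T, 6:T. ✓
Satisfying worlds: {1, 2, 3, 4, 5, 6, 7}.
So [][](~q & p) fails at the other 0 worlds.

0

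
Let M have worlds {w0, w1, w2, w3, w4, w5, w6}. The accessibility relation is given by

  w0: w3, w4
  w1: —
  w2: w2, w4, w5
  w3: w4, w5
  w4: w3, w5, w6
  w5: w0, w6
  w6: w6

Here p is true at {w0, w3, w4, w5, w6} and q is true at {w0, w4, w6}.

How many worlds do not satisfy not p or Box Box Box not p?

w0: not p is F, Box Box Box not p is F. ✗
w1: not p is T, Box Box Box not p is T. ✓
w2: not p is T, Box Box Box not p is F. ✓
w3: not p is F, Box Box Box not p is F. ✗
w4: not p is F, Box Box Box not p is F. ✗
w5: not p is F, Box Box Box not p is F. ✗
w6: not p is F, Box Box Box not p is F. ✗
Satisfying worlds: {w1, w2}.
So not p or Box Box Box not p fails at the other 5 worlds.

5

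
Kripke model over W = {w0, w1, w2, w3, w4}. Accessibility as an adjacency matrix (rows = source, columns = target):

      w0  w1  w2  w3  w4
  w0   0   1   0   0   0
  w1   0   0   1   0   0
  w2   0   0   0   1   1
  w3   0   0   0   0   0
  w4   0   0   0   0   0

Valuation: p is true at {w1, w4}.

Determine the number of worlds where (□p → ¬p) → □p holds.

3

w0: □p → ¬p is T, □p is T. ✓
w1: □p → ¬p is T, □p is F. ✗
w2: □p → ¬p is T, □p is F. ✗
w3: □p → ¬p is T, □p is T. ✓
w4: □p → ¬p is F, □p is T. ✓
Satisfying worlds: {w0, w3, w4}.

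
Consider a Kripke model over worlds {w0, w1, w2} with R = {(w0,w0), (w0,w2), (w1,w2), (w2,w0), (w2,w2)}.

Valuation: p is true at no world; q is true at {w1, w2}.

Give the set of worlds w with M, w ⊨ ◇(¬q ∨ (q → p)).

{w0, w2}

w0: successors {w0, w2}; ¬q ∨ (q → p) there: w0:T, w2:F. ✓
w1: successors {w2}; ¬q ∨ (q → p) there: w2:F. ✗
w2: successors {w0, w2}; ¬q ∨ (q → p) there: w0:T, w2:F. ✓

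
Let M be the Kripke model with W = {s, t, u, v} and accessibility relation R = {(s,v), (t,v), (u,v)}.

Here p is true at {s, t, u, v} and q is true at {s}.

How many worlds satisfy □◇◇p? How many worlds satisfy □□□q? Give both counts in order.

For □◇◇p:
s: successors {v}; ◇◇p there: v:F. ✗
t: successors {v}; ◇◇p there: v:F. ✗
u: successors {v}; ◇◇p there: v:F. ✗
v: no successors, so □◇◇p holds vacuously. ✓
— 1 world.
For □□□q:
s: successors {v}; □□q there: v:T. ✓
t: successors {v}; □□q there: v:T. ✓
u: successors {v}; □□q there: v:T. ✓
v: no successors, so □□□q holds vacuously. ✓
— 4 worlds.

1 and 4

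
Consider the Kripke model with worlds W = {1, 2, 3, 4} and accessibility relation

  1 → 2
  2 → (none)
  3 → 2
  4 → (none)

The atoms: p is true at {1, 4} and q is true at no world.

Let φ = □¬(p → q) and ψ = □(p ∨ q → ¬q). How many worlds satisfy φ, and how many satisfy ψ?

2 and 4

For □¬(p → q):
1: successors {2}; ¬(p → q) there: 2:F. ✗
2: no successors, so □¬(p → q) holds vacuously. ✓
3: successors {2}; ¬(p → q) there: 2:F. ✗
4: no successors, so □¬(p → q) holds vacuously. ✓
— 2 worlds.
For □(p ∨ q → ¬q):
1: successors {2}; p ∨ q → ¬q there: 2:T. ✓
2: no successors, so □(p ∨ q → ¬q) holds vacuously. ✓
3: successors {2}; p ∨ q → ¬q there: 2:T. ✓
4: no successors, so □(p ∨ q → ¬q) holds vacuously. ✓
— 4 worlds.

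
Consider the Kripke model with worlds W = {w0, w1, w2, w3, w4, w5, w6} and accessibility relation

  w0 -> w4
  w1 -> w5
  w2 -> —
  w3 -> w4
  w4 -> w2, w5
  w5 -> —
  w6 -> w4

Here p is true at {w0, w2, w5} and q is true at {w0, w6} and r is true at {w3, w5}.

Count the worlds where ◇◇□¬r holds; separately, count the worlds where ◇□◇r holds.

3 and 2

For ◇◇□¬r:
w0: successors {w4}; ◇□¬r there: w4:T. ✓
w1: successors {w5}; ◇□¬r there: w5:F. ✗
w2: no successors, so ◇◇□¬r fails. ✗
w3: successors {w4}; ◇□¬r there: w4:T. ✓
w4: successors {w2, w5}; ◇□¬r there: w2:F, w5:F. ✗
w5: no successors, so ◇◇□¬r fails. ✗
w6: successors {w4}; ◇□¬r there: w4:T. ✓
— 3 worlds.
For ◇□◇r:
w0: successors {w4}; □◇r there: w4:F. ✗
w1: successors {w5}; □◇r there: w5:T. ✓
w2: no successors, so ◇□◇r fails. ✗
w3: successors {w4}; □◇r there: w4:F. ✗
w4: successors {w2, w5}; □◇r there: w2:T, w5:T. ✓
w5: no successors, so ◇□◇r fails. ✗
w6: successors {w4}; □◇r there: w4:F. ✗
— 2 worlds.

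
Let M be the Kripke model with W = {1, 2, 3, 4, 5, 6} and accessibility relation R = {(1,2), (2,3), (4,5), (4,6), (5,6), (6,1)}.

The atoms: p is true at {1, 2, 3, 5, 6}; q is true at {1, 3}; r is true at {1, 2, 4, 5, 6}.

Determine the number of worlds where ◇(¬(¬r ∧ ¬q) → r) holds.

1: successors {2}; ¬(¬r ∧ ¬q) → r there: 2:T. ✓
2: successors {3}; ¬(¬r ∧ ¬q) → r there: 3:F. ✗
3: no successors, so ◇(¬(¬r ∧ ¬q) → r) fails. ✗
4: successors {5, 6}; ¬(¬r ∧ ¬q) → r there: 5:T, 6:T. ✓
5: successors {6}; ¬(¬r ∧ ¬q) → r there: 6:T. ✓
6: successors {1}; ¬(¬r ∧ ¬q) → r there: 1:T. ✓
Satisfying worlds: {1, 4, 5, 6}.

4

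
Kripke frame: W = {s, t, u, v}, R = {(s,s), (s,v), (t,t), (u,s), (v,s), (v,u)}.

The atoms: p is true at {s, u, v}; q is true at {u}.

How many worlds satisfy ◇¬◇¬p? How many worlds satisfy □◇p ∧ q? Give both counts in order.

For ◇¬◇¬p:
s: successors {s, v}; ¬◇¬p there: s:T, v:T. ✓
t: successors {t}; ¬◇¬p there: t:F. ✗
u: successors {s}; ¬◇¬p there: s:T. ✓
v: successors {s, u}; ¬◇¬p there: s:T, u:T. ✓
— 3 worlds.
For □◇p ∧ q:
s: □◇p is T, q is F. ✗
t: □◇p is F, q is F. ✗
u: □◇p is T, q is T. ✓
v: □◇p is T, q is F. ✗
— 1 world.

3 and 1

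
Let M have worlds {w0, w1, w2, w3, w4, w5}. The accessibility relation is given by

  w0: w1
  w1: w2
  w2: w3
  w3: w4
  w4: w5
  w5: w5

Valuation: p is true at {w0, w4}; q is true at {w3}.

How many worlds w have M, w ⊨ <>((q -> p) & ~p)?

4

w0: successors {w1}; (q -> p) & ~p there: w1:T. ✓
w1: successors {w2}; (q -> p) & ~p there: w2:T. ✓
w2: successors {w3}; (q -> p) & ~p there: w3:F. ✗
w3: successors {w4}; (q -> p) & ~p there: w4:F. ✗
w4: successors {w5}; (q -> p) & ~p there: w5:T. ✓
w5: successors {w5}; (q -> p) & ~p there: w5:T. ✓
Satisfying worlds: {w0, w1, w4, w5}.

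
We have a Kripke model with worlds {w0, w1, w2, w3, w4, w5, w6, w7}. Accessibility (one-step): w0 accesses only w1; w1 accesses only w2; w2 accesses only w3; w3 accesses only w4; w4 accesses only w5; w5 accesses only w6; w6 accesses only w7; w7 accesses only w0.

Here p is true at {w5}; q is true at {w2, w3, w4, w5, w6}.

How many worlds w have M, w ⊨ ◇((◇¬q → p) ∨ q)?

6

w0: successors {w1}; (◇¬q → p) ∨ q there: w1:T. ✓
w1: successors {w2}; (◇¬q → p) ∨ q there: w2:T. ✓
w2: successors {w3}; (◇¬q → p) ∨ q there: w3:T. ✓
w3: successors {w4}; (◇¬q → p) ∨ q there: w4:T. ✓
w4: successors {w5}; (◇¬q → p) ∨ q there: w5:T. ✓
w5: successors {w6}; (◇¬q → p) ∨ q there: w6:T. ✓
w6: successors {w7}; (◇¬q → p) ∨ q there: w7:F. ✗
w7: successors {w0}; (◇¬q → p) ∨ q there: w0:F. ✗
Satisfying worlds: {w0, w1, w2, w3, w4, w5}.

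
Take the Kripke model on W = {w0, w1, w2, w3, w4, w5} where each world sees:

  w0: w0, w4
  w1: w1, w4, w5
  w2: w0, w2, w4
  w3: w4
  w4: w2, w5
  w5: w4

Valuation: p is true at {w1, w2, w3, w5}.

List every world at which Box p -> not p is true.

w0: Box p is F, not p is T. ✓
w1: Box p is F, not p is F. ✓
w2: Box p is F, not p is F. ✓
w3: Box p is F, not p is F. ✓
w4: Box p is T, not p is T. ✓
w5: Box p is F, not p is F. ✓

{w0, w1, w2, w3, w4, w5}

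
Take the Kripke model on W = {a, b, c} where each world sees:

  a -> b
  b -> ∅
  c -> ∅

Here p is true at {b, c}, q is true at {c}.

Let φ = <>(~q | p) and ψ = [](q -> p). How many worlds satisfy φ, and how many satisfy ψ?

For <>(~q | p):
a: successors {b}; ~q | p there: b:T. ✓
b: no successors, so <>(~q | p) fails. ✗
c: no successors, so <>(~q | p) fails. ✗
— 1 world.
For [](q -> p):
a: successors {b}; q -> p there: b:T. ✓
b: no successors, so [](q -> p) holds vacuously. ✓
c: no successors, so [](q -> p) holds vacuously. ✓
— 3 worlds.

1 and 3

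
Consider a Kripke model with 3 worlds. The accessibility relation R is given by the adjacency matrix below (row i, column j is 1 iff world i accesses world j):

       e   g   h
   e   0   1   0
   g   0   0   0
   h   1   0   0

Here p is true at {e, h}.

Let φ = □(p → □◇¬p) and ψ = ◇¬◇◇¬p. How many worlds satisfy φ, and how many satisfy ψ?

2 and 2

For □(p → □◇¬p):
e: successors {g}; p → □◇¬p there: g:T. ✓
g: no successors, so □(p → □◇¬p) holds vacuously. ✓
h: successors {e}; p → □◇¬p there: e:F. ✗
— 2 worlds.
For ◇¬◇◇¬p:
e: successors {g}; ¬◇◇¬p there: g:T. ✓
g: no successors, so ◇¬◇◇¬p fails. ✗
h: successors {e}; ¬◇◇¬p there: e:T. ✓
— 2 worlds.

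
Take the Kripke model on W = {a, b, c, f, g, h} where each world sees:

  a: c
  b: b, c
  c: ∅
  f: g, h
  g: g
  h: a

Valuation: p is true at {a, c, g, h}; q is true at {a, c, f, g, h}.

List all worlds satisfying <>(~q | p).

a: successors {c}; ~q | p there: c:T. ✓
b: successors {b, c}; ~q | p there: b:T, c:T. ✓
c: no successors, so <>(~q | p) fails. ✗
f: successors {g, h}; ~q | p there: g:T, h:T. ✓
g: successors {g}; ~q | p there: g:T. ✓
h: successors {a}; ~q | p there: a:T. ✓

{a, b, f, g, h}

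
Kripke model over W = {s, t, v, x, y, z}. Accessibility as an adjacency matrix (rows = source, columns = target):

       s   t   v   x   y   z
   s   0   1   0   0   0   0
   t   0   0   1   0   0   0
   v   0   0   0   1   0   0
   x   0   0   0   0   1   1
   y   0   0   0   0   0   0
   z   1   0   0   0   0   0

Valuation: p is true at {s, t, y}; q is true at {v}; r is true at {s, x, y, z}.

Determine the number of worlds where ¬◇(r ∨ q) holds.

2

s: ◇(r ∨ q) is F. ✓
t: ◇(r ∨ q) is T. ✗
v: ◇(r ∨ q) is T. ✗
x: ◇(r ∨ q) is T. ✗
y: ◇(r ∨ q) is F. ✓
z: ◇(r ∨ q) is T. ✗
Satisfying worlds: {s, y}.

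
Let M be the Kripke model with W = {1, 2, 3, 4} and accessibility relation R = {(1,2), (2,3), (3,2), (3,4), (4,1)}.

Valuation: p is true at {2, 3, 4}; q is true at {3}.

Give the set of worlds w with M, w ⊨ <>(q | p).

{1, 2, 3}

1: successors {2}; q | p there: 2:T. ✓
2: successors {3}; q | p there: 3:T. ✓
3: successors {2, 4}; q | p there: 2:T, 4:T. ✓
4: successors {1}; q | p there: 1:F. ✗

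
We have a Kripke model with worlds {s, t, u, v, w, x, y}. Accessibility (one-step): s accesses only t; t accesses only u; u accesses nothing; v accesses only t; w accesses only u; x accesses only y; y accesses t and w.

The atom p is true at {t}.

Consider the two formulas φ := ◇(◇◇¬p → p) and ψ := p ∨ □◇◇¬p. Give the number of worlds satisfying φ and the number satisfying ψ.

5 and 3

For ◇(◇◇¬p → p):
s: successors {t}; ◇◇¬p → p there: t:T. ✓
t: successors {u}; ◇◇¬p → p there: u:T. ✓
u: no successors, so ◇(◇◇¬p → p) fails. ✗
v: successors {t}; ◇◇¬p → p there: t:T. ✓
w: successors {u}; ◇◇¬p → p there: u:T. ✓
x: successors {y}; ◇◇¬p → p there: y:F. ✗
y: successors {t, w}; ◇◇¬p → p there: t:T, w:T. ✓
— 5 worlds.
For p ∨ □◇◇¬p:
s: p is F, □◇◇¬p is F. ✗
t: p is T, □◇◇¬p is F. ✓
u: p is F, □◇◇¬p is T. ✓
v: p is F, □◇◇¬p is F. ✗
w: p is F, □◇◇¬p is F. ✗
x: p is F, □◇◇¬p is T. ✓
y: p is F, □◇◇¬p is F. ✗
— 3 worlds.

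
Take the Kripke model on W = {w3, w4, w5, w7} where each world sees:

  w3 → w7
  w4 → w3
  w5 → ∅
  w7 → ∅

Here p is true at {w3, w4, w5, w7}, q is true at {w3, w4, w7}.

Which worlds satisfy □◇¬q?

w3: successors {w7}; ◇¬q there: w7:F. ✗
w4: successors {w3}; ◇¬q there: w3:F. ✗
w5: no successors, so □◇¬q holds vacuously. ✓
w7: no successors, so □◇¬q holds vacuously. ✓

{w5, w7}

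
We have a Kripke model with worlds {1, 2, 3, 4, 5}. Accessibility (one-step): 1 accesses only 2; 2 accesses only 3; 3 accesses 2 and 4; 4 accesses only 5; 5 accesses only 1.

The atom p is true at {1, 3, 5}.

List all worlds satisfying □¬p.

1: successors {2}; ¬p there: 2:T. ✓
2: successors {3}; ¬p there: 3:F. ✗
3: successors {2, 4}; ¬p there: 2:T, 4:T. ✓
4: successors {5}; ¬p there: 5:F. ✗
5: successors {1}; ¬p there: 1:F. ✗

{1, 3}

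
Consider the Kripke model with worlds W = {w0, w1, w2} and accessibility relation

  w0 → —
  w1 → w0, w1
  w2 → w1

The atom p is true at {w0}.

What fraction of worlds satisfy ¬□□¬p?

w0: □□¬p is T. ✗
w1: □□¬p is F. ✓
w2: □□¬p is F. ✓
That's 2 of 3 worlds, so 2/3.

2/3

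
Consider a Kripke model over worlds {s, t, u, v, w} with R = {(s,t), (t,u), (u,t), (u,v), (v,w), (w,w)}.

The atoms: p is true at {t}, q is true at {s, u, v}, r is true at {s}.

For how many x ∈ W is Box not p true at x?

s: successors {t}; not p there: t:F. ✗
t: successors {u}; not p there: u:T. ✓
u: successors {t, v}; not p there: t:F, v:T. ✗
v: successors {w}; not p there: w:T. ✓
w: successors {w}; not p there: w:T. ✓
Satisfying worlds: {t, v, w}.

3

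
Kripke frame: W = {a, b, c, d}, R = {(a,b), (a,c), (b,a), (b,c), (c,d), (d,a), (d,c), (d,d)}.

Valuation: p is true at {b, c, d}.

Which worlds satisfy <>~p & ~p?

a: <>~p is F, ~p is T. ✗
b: <>~p is T, ~p is F. ✗
c: <>~p is F, ~p is F. ✗
d: <>~p is T, ~p is F. ✗

∅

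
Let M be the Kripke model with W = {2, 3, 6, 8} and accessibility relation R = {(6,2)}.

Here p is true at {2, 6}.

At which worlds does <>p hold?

2: no successors, so <>p fails. ✗
3: no successors, so <>p fails. ✗
6: successors {2}; p there: 2:T. ✓
8: no successors, so <>p fails. ✗

{6}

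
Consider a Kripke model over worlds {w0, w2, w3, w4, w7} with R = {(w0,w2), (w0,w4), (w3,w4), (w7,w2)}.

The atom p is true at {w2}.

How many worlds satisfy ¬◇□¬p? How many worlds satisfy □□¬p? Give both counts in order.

For ¬◇□¬p:
w0: ◇□¬p is T. ✗
w2: ◇□¬p is F. ✓
w3: ◇□¬p is T. ✗
w4: ◇□¬p is F. ✓
w7: ◇□¬p is T. ✗
— 2 worlds.
For □□¬p:
w0: successors {w2, w4}; □¬p there: w2:T, w4:T. ✓
w2: no successors, so □□¬p holds vacuously. ✓
w3: successors {w4}; □¬p there: w4:T. ✓
w4: no successors, so □□¬p holds vacuously. ✓
w7: successors {w2}; □¬p there: w2:T. ✓
— 5 worlds.

2 and 5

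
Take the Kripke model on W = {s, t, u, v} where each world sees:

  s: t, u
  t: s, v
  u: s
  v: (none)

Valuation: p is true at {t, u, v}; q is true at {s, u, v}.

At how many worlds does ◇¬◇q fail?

3

s: successors {t, u}; ¬◇q there: t:F, u:F. ✗
t: successors {s, v}; ¬◇q there: s:F, v:T. ✓
u: successors {s}; ¬◇q there: s:F. ✗
v: no successors, so ◇¬◇q fails. ✗
Satisfying worlds: {t}.
So ◇¬◇q fails at the other 3 worlds.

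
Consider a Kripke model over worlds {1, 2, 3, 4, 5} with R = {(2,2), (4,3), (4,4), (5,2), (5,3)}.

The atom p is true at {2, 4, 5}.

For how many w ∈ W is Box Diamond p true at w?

1: no successors, so Box Diamond p holds vacuously. ✓
2: successors {2}; Diamond p there: 2:T. ✓
3: no successors, so Box Diamond p holds vacuously. ✓
4: successors {3, 4}; Diamond p there: 3:F, 4:T. ✗
5: successors {2, 3}; Diamond p there: 2:T, 3:F. ✗
Satisfying worlds: {1, 2, 3}.

3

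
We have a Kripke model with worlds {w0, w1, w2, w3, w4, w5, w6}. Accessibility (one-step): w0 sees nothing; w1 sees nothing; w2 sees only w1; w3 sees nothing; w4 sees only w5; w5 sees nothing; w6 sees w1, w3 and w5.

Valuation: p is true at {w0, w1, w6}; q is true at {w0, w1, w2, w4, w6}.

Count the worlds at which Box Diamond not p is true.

4

w0: no successors, so Box Diamond not p holds vacuously. ✓
w1: no successors, so Box Diamond not p holds vacuously. ✓
w2: successors {w1}; Diamond not p there: w1:F. ✗
w3: no successors, so Box Diamond not p holds vacuously. ✓
w4: successors {w5}; Diamond not p there: w5:F. ✗
w5: no successors, so Box Diamond not p holds vacuously. ✓
w6: successors {w1, w3, w5}; Diamond not p there: w1:F, w3:F, w5:F. ✗
Satisfying worlds: {w0, w1, w3, w5}.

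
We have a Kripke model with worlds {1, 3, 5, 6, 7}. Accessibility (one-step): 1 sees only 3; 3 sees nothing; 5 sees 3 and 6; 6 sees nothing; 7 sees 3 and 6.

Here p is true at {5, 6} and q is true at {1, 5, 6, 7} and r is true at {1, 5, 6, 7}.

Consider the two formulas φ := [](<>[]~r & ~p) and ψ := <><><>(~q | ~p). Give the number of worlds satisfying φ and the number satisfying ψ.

For [](<>[]~r & ~p):
1: successors {3}; <>[]~r & ~p there: 3:F. ✗
3: no successors, so [](<>[]~r & ~p) holds vacuously. ✓
5: successors {3, 6}; <>[]~r & ~p there: 3:F, 6:F. ✗
6: no successors, so [](<>[]~r & ~p) holds vacuously. ✓
7: successors {3, 6}; <>[]~r & ~p there: 3:F, 6:F. ✗
— 2 worlds.
For <><><>(~q | ~p):
1: successors {3}; <><>(~q | ~p) there: 3:F. ✗
3: no successors, so <><><>(~q | ~p) fails. ✗
5: successors {3, 6}; <><>(~q | ~p) there: 3:F, 6:F. ✗
6: no successors, so <><><>(~q | ~p) fails. ✗
7: successors {3, 6}; <><>(~q | ~p) there: 3:F, 6:F. ✗
— 0 worlds.

2 and 0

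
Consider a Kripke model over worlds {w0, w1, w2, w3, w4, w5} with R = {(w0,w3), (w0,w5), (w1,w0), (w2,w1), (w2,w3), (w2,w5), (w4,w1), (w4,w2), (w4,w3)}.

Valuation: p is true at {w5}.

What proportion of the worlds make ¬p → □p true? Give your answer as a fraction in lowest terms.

1/3

w0: ¬p is T, □p is F. ✗
w1: ¬p is T, □p is F. ✗
w2: ¬p is T, □p is F. ✗
w3: ¬p is T, □p is T. ✓
w4: ¬p is T, □p is F. ✗
w5: ¬p is F, □p is T. ✓
That's 2 of 6 worlds, so 2/6 = 1/3.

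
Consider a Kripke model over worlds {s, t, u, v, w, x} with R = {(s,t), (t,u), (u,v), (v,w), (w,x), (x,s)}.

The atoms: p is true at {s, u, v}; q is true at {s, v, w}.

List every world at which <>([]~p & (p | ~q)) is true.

s: successors {t}; []~p & (p | ~q) there: t:F. ✗
t: successors {u}; []~p & (p | ~q) there: u:F. ✗
u: successors {v}; []~p & (p | ~q) there: v:T. ✓
v: successors {w}; []~p & (p | ~q) there: w:F. ✗
w: successors {x}; []~p & (p | ~q) there: x:F. ✗
x: successors {s}; []~p & (p | ~q) there: s:T. ✓

{u, x}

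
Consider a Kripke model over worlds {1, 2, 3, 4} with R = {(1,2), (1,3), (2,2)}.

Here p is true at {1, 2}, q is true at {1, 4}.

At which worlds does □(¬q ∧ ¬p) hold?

1: successors {2, 3}; ¬q ∧ ¬p there: 2:F, 3:T. ✗
2: successors {2}; ¬q ∧ ¬p there: 2:F. ✗
3: no successors, so □(¬q ∧ ¬p) holds vacuously. ✓
4: no successors, so □(¬q ∧ ¬p) holds vacuously. ✓

{3, 4}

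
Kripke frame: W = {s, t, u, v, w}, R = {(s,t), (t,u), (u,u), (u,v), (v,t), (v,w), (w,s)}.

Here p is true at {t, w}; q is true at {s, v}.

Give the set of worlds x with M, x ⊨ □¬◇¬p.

{w}

s: successors {t}; ¬◇¬p there: t:F. ✗
t: successors {u}; ¬◇¬p there: u:F. ✗
u: successors {u, v}; ¬◇¬p there: u:F, v:T. ✗
v: successors {t, w}; ¬◇¬p there: t:F, w:F. ✗
w: successors {s}; ¬◇¬p there: s:T. ✓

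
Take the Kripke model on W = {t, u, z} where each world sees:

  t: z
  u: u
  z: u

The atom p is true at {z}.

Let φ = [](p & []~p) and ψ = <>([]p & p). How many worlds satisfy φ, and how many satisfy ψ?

1 and 0

For [](p & []~p):
t: successors {z}; p & []~p there: z:T. ✓
u: successors {u}; p & []~p there: u:F. ✗
z: successors {u}; p & []~p there: u:F. ✗
— 1 world.
For <>([]p & p):
t: successors {z}; []p & p there: z:F. ✗
u: successors {u}; []p & p there: u:F. ✗
z: successors {u}; []p & p there: u:F. ✗
— 0 worlds.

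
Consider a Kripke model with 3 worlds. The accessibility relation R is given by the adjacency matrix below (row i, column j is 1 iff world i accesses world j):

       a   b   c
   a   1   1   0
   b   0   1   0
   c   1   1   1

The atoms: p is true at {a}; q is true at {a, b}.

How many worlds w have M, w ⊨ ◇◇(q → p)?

2

a: successors {a, b}; ◇(q → p) there: a:T, b:F. ✓
b: successors {b}; ◇(q → p) there: b:F. ✗
c: successors {a, b, c}; ◇(q → p) there: a:T, b:F, c:T. ✓
Satisfying worlds: {a, c}.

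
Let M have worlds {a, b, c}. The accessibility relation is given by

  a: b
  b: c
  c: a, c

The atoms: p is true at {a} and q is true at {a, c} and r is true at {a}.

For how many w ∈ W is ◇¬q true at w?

1

a: successors {b}; ¬q there: b:T. ✓
b: successors {c}; ¬q there: c:F. ✗
c: successors {a, c}; ¬q there: a:F, c:F. ✗
Satisfying worlds: {a}.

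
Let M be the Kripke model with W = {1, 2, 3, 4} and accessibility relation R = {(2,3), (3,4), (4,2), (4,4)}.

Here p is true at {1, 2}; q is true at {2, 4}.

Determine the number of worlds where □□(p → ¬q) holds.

2

1: no successors, so □□(p → ¬q) holds vacuously. ✓
2: successors {3}; □(p → ¬q) there: 3:T. ✓
3: successors {4}; □(p → ¬q) there: 4:F. ✗
4: successors {2, 4}; □(p → ¬q) there: 2:T, 4:F. ✗
Satisfying worlds: {1, 2}.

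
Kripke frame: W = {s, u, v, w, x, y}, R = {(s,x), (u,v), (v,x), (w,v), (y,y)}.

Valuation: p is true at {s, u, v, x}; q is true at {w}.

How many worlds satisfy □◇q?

s: successors {x}; ◇q there: x:F. ✗
u: successors {v}; ◇q there: v:F. ✗
v: successors {x}; ◇q there: x:F. ✗
w: successors {v}; ◇q there: v:F. ✗
x: no successors, so □◇q holds vacuously. ✓
y: successors {y}; ◇q there: y:F. ✗
Satisfying worlds: {x}.

1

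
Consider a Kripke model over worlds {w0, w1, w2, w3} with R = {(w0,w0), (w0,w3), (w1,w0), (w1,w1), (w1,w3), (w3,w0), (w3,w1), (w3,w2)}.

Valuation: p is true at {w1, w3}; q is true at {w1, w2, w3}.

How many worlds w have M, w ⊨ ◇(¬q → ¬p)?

w0: successors {w0, w3}; ¬q → ¬p there: w0:T, w3:T. ✓
w1: successors {w0, w1, w3}; ¬q → ¬p there: w0:T, w1:T, w3:T. ✓
w2: no successors, so ◇(¬q → ¬p) fails. ✗
w3: successors {w0, w1, w2}; ¬q → ¬p there: w0:T, w1:T, w2:T. ✓
Satisfying worlds: {w0, w1, w3}.

3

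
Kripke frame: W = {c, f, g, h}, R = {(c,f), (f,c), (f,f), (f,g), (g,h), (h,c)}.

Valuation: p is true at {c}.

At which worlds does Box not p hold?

c: successors {f}; not p there: f:T. ✓
f: successors {c, f, g}; not p there: c:F, f:T, g:T. ✗
g: successors {h}; not p there: h:T. ✓
h: successors {c}; not p there: c:F. ✗

{c, g}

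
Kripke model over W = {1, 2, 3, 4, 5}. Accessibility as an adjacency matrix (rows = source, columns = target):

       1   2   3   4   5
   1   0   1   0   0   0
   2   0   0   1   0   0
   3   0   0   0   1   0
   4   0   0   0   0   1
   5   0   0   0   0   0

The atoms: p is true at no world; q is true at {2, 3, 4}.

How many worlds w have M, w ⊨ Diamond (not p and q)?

3

1: successors {2}; not p and q there: 2:T. ✓
2: successors {3}; not p and q there: 3:T. ✓
3: successors {4}; not p and q there: 4:T. ✓
4: successors {5}; not p and q there: 5:F. ✗
5: no successors, so Diamond (not p and q) fails. ✗
Satisfying worlds: {1, 2, 3}.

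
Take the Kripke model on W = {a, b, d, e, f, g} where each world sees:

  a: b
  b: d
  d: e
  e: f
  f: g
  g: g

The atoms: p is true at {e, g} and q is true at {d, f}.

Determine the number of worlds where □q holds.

2

a: successors {b}; q there: b:F. ✗
b: successors {d}; q there: d:T. ✓
d: successors {e}; q there: e:F. ✗
e: successors {f}; q there: f:T. ✓
f: successors {g}; q there: g:F. ✗
g: successors {g}; q there: g:F. ✗
Satisfying worlds: {b, e}.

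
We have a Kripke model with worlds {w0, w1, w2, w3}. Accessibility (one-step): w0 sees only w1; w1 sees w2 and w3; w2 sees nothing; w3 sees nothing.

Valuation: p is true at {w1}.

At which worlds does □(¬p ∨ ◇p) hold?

w0: successors {w1}; ¬p ∨ ◇p there: w1:F. ✗
w1: successors {w2, w3}; ¬p ∨ ◇p there: w2:T, w3:T. ✓
w2: no successors, so □(¬p ∨ ◇p) holds vacuously. ✓
w3: no successors, so □(¬p ∨ ◇p) holds vacuously. ✓

{w1, w2, w3}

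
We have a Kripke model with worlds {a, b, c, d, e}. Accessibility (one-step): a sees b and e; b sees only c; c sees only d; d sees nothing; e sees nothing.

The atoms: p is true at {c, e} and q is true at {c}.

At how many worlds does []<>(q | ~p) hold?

a: successors {b, e}; <>(q | ~p) there: b:T, e:F. ✗
b: successors {c}; <>(q | ~p) there: c:T. ✓
c: successors {d}; <>(q | ~p) there: d:F. ✗
d: no successors, so []<>(q | ~p) holds vacuously. ✓
e: no successors, so []<>(q | ~p) holds vacuously. ✓
Satisfying worlds: {b, d, e}.

3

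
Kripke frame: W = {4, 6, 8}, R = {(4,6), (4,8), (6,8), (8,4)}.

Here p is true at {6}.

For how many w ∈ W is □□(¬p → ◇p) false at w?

2

4: successors {6, 8}; □(¬p → ◇p) there: 6:F, 8:T. ✗
6: successors {8}; □(¬p → ◇p) there: 8:T. ✓
8: successors {4}; □(¬p → ◇p) there: 4:F. ✗
Satisfying worlds: {6}.
So □□(¬p → ◇p) fails at the other 2 worlds.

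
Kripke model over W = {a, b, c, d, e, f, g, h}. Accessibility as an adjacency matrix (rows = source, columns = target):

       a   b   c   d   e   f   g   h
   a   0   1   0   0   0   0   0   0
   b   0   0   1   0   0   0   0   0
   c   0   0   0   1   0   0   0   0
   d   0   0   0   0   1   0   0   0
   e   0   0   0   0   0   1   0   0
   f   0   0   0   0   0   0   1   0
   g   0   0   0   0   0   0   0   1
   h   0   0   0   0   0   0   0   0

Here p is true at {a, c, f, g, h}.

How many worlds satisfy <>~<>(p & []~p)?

a: successors {b}; ~<>(p & []~p) there: b:F. ✗
b: successors {c}; ~<>(p & []~p) there: c:T. ✓
c: successors {d}; ~<>(p & []~p) there: d:T. ✓
d: successors {e}; ~<>(p & []~p) there: e:T. ✓
e: successors {f}; ~<>(p & []~p) there: f:T. ✓
f: successors {g}; ~<>(p & []~p) there: g:F. ✗
g: successors {h}; ~<>(p & []~p) there: h:T. ✓
h: no successors, so <>~<>(p & []~p) fails. ✗
Satisfying worlds: {b, c, d, e, g}.

5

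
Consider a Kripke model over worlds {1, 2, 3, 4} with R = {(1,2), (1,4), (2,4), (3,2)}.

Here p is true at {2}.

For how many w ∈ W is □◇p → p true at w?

3

1: □◇p is F, p is F. ✓
2: □◇p is F, p is T. ✓
3: □◇p is F, p is F. ✓
4: □◇p is T, p is F. ✗
Satisfying worlds: {1, 2, 3}.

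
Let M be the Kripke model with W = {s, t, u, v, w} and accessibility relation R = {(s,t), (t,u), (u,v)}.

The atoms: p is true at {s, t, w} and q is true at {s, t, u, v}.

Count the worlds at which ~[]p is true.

s: []p is T. ✗
t: []p is F. ✓
u: []p is F. ✓
v: []p is T. ✗
w: []p is T. ✗
Satisfying worlds: {t, u}.

2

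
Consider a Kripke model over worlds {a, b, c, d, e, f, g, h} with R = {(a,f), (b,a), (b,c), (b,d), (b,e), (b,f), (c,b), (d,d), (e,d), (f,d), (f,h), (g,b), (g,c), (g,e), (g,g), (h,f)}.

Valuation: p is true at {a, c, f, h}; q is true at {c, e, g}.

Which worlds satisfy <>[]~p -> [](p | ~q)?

a: <>[]~p is F, [](p | ~q) is T. ✓
b: <>[]~p is T, [](p | ~q) is F. ✗
c: <>[]~p is F, [](p | ~q) is T. ✓
d: <>[]~p is T, [](p | ~q) is T. ✓
e: <>[]~p is T, [](p | ~q) is T. ✓
f: <>[]~p is T, [](p | ~q) is T. ✓
g: <>[]~p is T, [](p | ~q) is F. ✗
h: <>[]~p is F, [](p | ~q) is T. ✓

{a, c, d, e, f, h}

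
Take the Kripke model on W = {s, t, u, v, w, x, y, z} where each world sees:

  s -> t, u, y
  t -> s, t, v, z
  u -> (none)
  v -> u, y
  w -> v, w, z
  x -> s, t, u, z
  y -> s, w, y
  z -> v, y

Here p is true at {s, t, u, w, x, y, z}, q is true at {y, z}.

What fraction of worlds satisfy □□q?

1/8

s: successors {t, u, y}; □q there: t:F, u:T, y:F. ✗
t: successors {s, t, v, z}; □q there: s:F, t:F, v:F, z:F. ✗
u: no successors, so □□q holds vacuously. ✓
v: successors {u, y}; □q there: u:T, y:F. ✗
w: successors {v, w, z}; □q there: v:F, w:F, z:F. ✗
x: successors {s, t, u, z}; □q there: s:F, t:F, u:T, z:F. ✗
y: successors {s, w, y}; □q there: s:F, w:F, y:F. ✗
z: successors {v, y}; □q there: v:F, y:F. ✗
That's 1 of 8 worlds, so 1/8.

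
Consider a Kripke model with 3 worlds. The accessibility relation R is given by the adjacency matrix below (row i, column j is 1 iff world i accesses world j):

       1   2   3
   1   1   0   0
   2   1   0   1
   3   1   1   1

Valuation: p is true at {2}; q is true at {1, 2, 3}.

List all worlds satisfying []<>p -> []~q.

1: []<>p is F, []~q is F. ✓
2: []<>p is F, []~q is F. ✓
3: []<>p is F, []~q is F. ✓

{1, 2, 3}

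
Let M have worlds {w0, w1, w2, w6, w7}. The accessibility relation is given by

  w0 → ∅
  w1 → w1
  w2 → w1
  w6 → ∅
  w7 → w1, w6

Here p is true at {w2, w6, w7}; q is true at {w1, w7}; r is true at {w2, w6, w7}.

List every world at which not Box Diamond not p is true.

{w7}

w0: Box Diamond not p is T. ✗
w1: Box Diamond not p is T. ✗
w2: Box Diamond not p is T. ✗
w6: Box Diamond not p is T. ✗
w7: Box Diamond not p is F. ✓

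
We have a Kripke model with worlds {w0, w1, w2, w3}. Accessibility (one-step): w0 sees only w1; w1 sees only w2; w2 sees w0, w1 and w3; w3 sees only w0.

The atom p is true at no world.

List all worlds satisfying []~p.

{w0, w1, w2, w3}

w0: successors {w1}; ~p there: w1:T. ✓
w1: successors {w2}; ~p there: w2:T. ✓
w2: successors {w0, w1, w3}; ~p there: w0:T, w1:T, w3:T. ✓
w3: successors {w0}; ~p there: w0:T. ✓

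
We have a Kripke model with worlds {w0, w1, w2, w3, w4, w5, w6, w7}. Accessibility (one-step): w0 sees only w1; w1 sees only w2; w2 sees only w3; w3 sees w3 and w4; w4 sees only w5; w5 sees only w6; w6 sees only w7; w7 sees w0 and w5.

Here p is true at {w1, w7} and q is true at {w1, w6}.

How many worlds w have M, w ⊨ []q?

w0: successors {w1}; q there: w1:T. ✓
w1: successors {w2}; q there: w2:F. ✗
w2: successors {w3}; q there: w3:F. ✗
w3: successors {w3, w4}; q there: w3:F, w4:F. ✗
w4: successors {w5}; q there: w5:F. ✗
w5: successors {w6}; q there: w6:T. ✓
w6: successors {w7}; q there: w7:F. ✗
w7: successors {w0, w5}; q there: w0:F, w5:F. ✗
Satisfying worlds: {w0, w5}.

2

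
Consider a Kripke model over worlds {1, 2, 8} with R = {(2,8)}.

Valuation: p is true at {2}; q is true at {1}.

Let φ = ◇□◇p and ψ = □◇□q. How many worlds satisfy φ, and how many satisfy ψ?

For ◇□◇p:
1: no successors, so ◇□◇p fails. ✗
2: successors {8}; □◇p there: 8:T. ✓
8: no successors, so ◇□◇p fails. ✗
— 1 world.
For □◇□q:
1: no successors, so □◇□q holds vacuously. ✓
2: successors {8}; ◇□q there: 8:F. ✗
8: no successors, so □◇□q holds vacuously. ✓
— 2 worlds.

1 and 2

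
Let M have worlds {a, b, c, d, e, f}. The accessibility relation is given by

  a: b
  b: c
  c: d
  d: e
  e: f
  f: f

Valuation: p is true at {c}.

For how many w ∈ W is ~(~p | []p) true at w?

1

a: ~p | []p is T. ✗
b: ~p | []p is T. ✗
c: ~p | []p is F. ✓
d: ~p | []p is T. ✗
e: ~p | []p is T. ✗
f: ~p | []p is T. ✗
Satisfying worlds: {c}.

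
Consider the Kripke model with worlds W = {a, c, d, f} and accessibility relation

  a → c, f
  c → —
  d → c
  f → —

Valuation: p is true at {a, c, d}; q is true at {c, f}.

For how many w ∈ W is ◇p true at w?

2

a: successors {c, f}; p there: c:T, f:F. ✓
c: no successors, so ◇p fails. ✗
d: successors {c}; p there: c:T. ✓
f: no successors, so ◇p fails. ✗
Satisfying worlds: {a, d}.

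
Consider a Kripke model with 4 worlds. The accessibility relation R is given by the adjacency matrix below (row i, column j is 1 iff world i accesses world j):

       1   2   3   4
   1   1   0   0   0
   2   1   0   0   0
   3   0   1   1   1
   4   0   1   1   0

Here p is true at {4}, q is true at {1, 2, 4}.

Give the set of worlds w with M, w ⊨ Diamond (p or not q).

1: successors {1}; p or not q there: 1:F. ✗
2: successors {1}; p or not q there: 1:F. ✗
3: successors {2, 3, 4}; p or not q there: 2:F, 3:T, 4:T. ✓
4: successors {2, 3}; p or not q there: 2:F, 3:T. ✓

{3, 4}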